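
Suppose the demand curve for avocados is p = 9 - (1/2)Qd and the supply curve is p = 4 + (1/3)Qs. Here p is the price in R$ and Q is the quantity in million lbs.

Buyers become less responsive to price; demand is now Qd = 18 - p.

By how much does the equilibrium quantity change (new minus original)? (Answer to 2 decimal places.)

Original equilibrium: 18 - 2p = 3p - 12 gives 30 = 5p, so p = 6 and Q = 6.
The new curves are Qd = 18 - p (demand) and Qs = 3p - 12 (supply).
Clearing the new market: 18 - p = 3p - 12, so p = 7.5 and Q = 10.5.
ΔQ = 10.5 − 6 = +4.50.

+4.50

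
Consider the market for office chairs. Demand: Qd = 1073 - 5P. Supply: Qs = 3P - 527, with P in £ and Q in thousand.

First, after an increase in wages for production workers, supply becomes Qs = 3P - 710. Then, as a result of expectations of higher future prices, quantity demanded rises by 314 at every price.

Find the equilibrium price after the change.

262.125

Before the shock: 1073 - 5P = 3P - 527 ⇒ 1600 = 8P ⇒ P = 200, Q = 73.
The new curves are Qd = 1387 - 5P (demand) and Qs = 3P - 710 (supply).
Clearing the new market: 1387 - 5P = 3P - 710, so P = 262.125 and Q = 76.375.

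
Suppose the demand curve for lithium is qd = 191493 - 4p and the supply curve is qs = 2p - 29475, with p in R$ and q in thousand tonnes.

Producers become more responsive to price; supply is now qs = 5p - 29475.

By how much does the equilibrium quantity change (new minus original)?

+49104

Original equilibrium: 191493 - 4p = 2p - 29475 gives 220968 = 6p, so p = 36828 and q = 44181.
With the change applied: demand qd = 191493 - 4p, supply qs = 5p - 29475.
Clearing the new market: 191493 - 4p = 5p - 29475, so p = 24552 and q = 93285.
Δq = 93285 − 44181 = +49104.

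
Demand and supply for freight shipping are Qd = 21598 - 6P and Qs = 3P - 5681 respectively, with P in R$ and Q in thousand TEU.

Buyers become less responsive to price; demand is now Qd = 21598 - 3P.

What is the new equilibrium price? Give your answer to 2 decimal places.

4546.50

Before the shock: 21598 - 6P = 3P - 5681 ⇒ 27279 = 9P ⇒ P = 3031, Q = 3412.
The new curves are Qd = 21598 - 3P (demand) and Qs = 3P - 5681 (supply).
Clearing the new market: 21598 - 3P = 3P - 5681, so P = 4546.5 and Q = 7958.5.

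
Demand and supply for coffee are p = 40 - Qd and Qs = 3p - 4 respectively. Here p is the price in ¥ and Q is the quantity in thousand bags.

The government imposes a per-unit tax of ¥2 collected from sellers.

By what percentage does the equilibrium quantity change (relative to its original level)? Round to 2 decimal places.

-5.17

Solve the original market: 40 - p = 3p - 4, hence p = 11 and Q = 29.
Since sellers keep the price net of the tax, the effective supply curve becomes Qs = 3p - 10.
Equate the new curves: 40 - p = 3p - 10, giving 50 = 4p, p = 12.5, Q = 27.5.
%ΔQ = (27.5 − 29) / 29 × 100 = -5.17%.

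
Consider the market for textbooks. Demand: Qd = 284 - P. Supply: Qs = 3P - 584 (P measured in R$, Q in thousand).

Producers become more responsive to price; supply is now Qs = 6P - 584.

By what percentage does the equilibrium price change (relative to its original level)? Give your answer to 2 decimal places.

Before the shock: 284 - P = 3P - 584 ⇒ 868 = 4P ⇒ P = 217, Q = 67.
The new curves are Qd = 284 - P (demand) and Qs = 6P - 584 (supply).
Setting them equal: 284 - P = 6P - 584 → 868 = 7P, so P = 124 and Q = 160.
%ΔP = (124 − 217) / 217 × 100 = -42.86%.

-42.86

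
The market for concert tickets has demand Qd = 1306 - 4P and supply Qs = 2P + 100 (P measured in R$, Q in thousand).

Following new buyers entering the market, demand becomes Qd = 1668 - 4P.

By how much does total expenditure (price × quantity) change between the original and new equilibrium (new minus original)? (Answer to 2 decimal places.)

Initially, 1306 - 4P = 2P + 100, so 1206 = 6P and P = 201, Q = 502.
With the change applied: demand Qd = 1668 - 4P, supply Qs = 2P + 100.
Setting them equal: 1668 - 4P = 2P + 100 → 1568 = 6P, so P = 784/3 ≈ 261.3333 and Q = 1868/3 ≈ 622.6667.
Expenditure moves from 201×502 = 100902 to 261.3333×622.6667 = 162723.5556; change = +61821.56.

+61821.56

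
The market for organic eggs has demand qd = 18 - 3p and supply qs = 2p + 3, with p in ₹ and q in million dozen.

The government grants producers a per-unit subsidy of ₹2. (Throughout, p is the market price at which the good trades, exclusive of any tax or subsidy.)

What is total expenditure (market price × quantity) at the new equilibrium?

25.08

Initially, 18 - 3p = 2p + 3, so 15 = 5p and p = 3, q = 9.
Since sellers receive the price plus the subsidy, the effective supply curve becomes qs = 2p + 7.
Setting them equal: 18 - 3p = 2p + 7 → 11 = 5p, so p = 2.2 and q = 11.4.
New expenditure = 2.2 × 11.4 = 25.08.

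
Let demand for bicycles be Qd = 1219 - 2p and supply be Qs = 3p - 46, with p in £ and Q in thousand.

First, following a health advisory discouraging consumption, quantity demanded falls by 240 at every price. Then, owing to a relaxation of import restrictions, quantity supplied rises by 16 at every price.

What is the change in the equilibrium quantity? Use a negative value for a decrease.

-137.6

Solve the original market: 1219 - 2p = 3p - 46, hence p = 253 and Q = 713.
The shock moves the curves to Qd = 979 - 2p and Qs = 3p - 30.
Equate the new curves: 979 - 2p = 3p - 30, giving 1009 = 5p, p = 201.8, Q = 575.4.
ΔQ = 575.4 − 713 = -137.6.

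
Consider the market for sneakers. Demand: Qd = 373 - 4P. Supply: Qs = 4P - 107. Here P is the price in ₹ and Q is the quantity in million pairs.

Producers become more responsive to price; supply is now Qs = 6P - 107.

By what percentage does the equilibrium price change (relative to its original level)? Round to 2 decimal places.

-20.00

Original equilibrium: 373 - 4P = 4P - 107 gives 480 = 8P, so P = 60 and Q = 133.
With the change applied: demand Qd = 373 - 4P, supply Qs = 6P - 107.
Equate the new curves: 373 - 4P = 6P - 107, giving 480 = 10P, P = 48, Q = 181.
%ΔP = (48 − 60) / 60 × 100 = -20.00%.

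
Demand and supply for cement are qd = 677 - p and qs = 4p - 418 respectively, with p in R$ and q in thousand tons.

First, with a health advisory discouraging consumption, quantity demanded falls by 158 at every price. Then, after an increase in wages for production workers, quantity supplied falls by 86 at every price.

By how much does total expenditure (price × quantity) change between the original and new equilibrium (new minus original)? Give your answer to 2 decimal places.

Original equilibrium: 677 - p = 4p - 418 gives 1095 = 5p, so p = 219 and q = 458.
The new curves are qd = 519 - p (demand) and qs = 4p - 504 (supply).
Equate the new curves: 519 - p = 4p - 504, giving 1023 = 5p, p = 204.6, q = 314.4.
Expenditure moves from 219×458 = 100302 to 204.6×314.4 = 64326.24; change = -35975.76.

-35975.76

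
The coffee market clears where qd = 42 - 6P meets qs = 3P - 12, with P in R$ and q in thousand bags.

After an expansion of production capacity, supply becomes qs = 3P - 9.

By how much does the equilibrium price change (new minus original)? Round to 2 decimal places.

Before the shock: 42 - 6P = 3P - 12 ⇒ 54 = 9P ⇒ P = 6, q = 6.
The new curves are qd = 42 - 6P (demand) and qs = 3P - 9 (supply).
Equate the new curves: 42 - 6P = 3P - 9, giving 51 = 9P, P = 17/3 ≈ 5.6667, q = 8.
ΔP = 5.6667 − 6 = -0.33.

-0.33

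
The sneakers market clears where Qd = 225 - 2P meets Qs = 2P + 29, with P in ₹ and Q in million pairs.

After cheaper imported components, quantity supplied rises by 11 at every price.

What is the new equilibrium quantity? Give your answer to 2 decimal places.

Before the shock: 225 - 2P = 2P + 29 ⇒ 196 = 4P ⇒ P = 49, Q = 127.
The new curves are Qd = 225 - 2P (demand) and Qs = 2P + 40 (supply).
Clearing the new market: 225 - 2P = 2P + 40, so P = 46.25 and Q = 132.5.

132.50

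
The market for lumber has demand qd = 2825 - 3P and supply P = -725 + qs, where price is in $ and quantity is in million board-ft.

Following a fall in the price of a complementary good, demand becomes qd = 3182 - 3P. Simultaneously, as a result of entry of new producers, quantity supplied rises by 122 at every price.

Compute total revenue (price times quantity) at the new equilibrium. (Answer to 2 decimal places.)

835200.31

Before the shock: 2825 - 3P = P + 725 ⇒ 2100 = 4P ⇒ P = 525, q = 1250.
The shock moves the curves to qd = 3182 - 3P and qs = P + 847.
Clearing the new market: 3182 - 3P = P + 847, so P = 583.75 and q = 1430.75.
New expenditure = 583.75 × 1430.75 = 835200.31.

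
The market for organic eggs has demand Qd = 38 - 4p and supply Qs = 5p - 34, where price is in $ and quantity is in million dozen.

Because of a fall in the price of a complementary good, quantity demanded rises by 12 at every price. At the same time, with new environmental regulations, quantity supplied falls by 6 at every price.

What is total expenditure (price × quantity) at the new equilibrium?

Before the shock: 38 - 4p = 5p - 34 ⇒ 72 = 9p ⇒ p = 8, Q = 6.
After the shift, demand is Qd = 50 - 4p and supply is Qs = 5p - 40.
Clearing the new market: 50 - 4p = 5p - 40, so p = 10 and Q = 10.
New expenditure = 10 × 10 = 100.

100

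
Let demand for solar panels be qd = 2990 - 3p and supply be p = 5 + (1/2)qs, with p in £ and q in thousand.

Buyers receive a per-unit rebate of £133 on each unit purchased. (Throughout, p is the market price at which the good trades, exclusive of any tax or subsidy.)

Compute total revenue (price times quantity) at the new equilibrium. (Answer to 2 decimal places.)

917458.08

Original equilibrium: 2990 - 3p = 2p - 10 gives 3000 = 5p, so p = 600 and q = 1190.
Since buyers' out-of-pocket price is the market price minus the rebate, the effective demand curve becomes qd = 3389 - 3p.
New equilibrium: 3389 - 3p = 2p - 10 ⇒ 3399 = 5p ⇒ p = 679.8, q = 1349.6.
New expenditure = 679.8 × 1349.6 = 917458.08.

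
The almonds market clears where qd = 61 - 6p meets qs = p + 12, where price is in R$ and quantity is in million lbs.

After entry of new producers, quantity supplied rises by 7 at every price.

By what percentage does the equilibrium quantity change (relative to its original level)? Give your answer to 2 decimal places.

Before the shock: 61 - 6p = p + 12 ⇒ 49 = 7p ⇒ p = 7, q = 19.
After the shift, demand is qd = 61 - 6p and supply is qs = p + 19.
New equilibrium: 61 - 6p = p + 19 ⇒ 42 = 7p ⇒ p = 6, q = 25.
%Δq = (25 − 19) / 19 × 100 = +31.58%.

+31.58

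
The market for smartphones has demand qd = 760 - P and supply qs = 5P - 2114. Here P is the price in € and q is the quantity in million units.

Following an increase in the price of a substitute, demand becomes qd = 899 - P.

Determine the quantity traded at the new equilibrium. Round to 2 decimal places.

396.83

Original equilibrium: 760 - P = 5P - 2114 gives 2874 = 6P, so P = 479 and q = 281.
The new curves are qd = 899 - P (demand) and qs = 5P - 2114 (supply).
New equilibrium: 899 - P = 5P - 2114 ⇒ 3013 = 6P ⇒ P = 3013/6 ≈ 502.1667, q = 2381/6 ≈ 396.8333.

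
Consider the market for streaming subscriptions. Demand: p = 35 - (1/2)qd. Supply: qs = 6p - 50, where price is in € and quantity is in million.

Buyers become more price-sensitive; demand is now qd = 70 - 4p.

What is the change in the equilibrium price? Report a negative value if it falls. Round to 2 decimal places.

Solve the original market: 70 - 2p = 6p - 50, hence p = 15 and q = 40.
After the shift, demand is qd = 70 - 4p and supply is qs = 6p - 50.
Equate the new curves: 70 - 4p = 6p - 50, giving 120 = 10p, p = 12, q = 22.
Δp = 12 − 15 = -3.00.

-3.00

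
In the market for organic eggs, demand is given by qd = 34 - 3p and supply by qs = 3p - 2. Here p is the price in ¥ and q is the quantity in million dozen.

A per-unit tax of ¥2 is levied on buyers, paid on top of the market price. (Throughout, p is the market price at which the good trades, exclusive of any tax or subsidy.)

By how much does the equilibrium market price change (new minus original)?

Before the shock: 34 - 3p = 3p - 2 ⇒ 36 = 6p ⇒ p = 6, q = 16.
Since buyers pay the price plus the tax, the effective demand curve becomes qd = 28 - 3p.
Setting them equal: 28 - 3p = 3p - 2 → 30 = 6p, so p = 5 and q = 13.
Δp = 5 − 6 = -1.

-1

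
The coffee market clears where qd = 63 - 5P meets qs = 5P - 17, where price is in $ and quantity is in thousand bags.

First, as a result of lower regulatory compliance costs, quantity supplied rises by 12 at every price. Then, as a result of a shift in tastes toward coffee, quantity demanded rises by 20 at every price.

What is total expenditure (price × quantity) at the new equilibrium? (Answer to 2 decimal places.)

Solve the original market: 63 - 5P = 5P - 17, hence P = 8 and q = 23.
The shock moves the curves to qd = 83 - 5P and qs = 5P - 5.
New equilibrium: 83 - 5P = 5P - 5 ⇒ 88 = 10P ⇒ P = 8.8, q = 39.
New expenditure = 8.8 × 39 = 343.20.

343.20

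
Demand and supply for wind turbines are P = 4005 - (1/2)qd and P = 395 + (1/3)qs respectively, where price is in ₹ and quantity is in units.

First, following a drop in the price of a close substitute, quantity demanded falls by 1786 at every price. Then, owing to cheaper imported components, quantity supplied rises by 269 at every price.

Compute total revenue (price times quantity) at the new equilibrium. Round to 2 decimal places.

4809504.00

Solve the original market: 8010 - 2P = 3P - 1185, hence P = 1839 and q = 4332.
After the shift, demand is qd = 6224 - 2P and supply is qs = 3P - 916.
Setting them equal: 6224 - 2P = 3P - 916 → 7140 = 5P, so P = 1428 and q = 3368.
New expenditure = 1428 × 3368 = 4809504.00.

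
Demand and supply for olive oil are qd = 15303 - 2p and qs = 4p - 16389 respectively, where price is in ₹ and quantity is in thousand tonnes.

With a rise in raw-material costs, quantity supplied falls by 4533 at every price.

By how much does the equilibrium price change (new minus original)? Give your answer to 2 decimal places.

Initially, 15303 - 2p = 4p - 16389, so 31692 = 6p and p = 5282, q = 4739.
With the change applied: demand qd = 15303 - 2p, supply qs = 4p - 20922.
New equilibrium: 15303 - 2p = 4p - 20922 ⇒ 36225 = 6p ⇒ p = 6037.5, q = 3228.
Δp = 6037.5 − 5282 = +755.50.

+755.50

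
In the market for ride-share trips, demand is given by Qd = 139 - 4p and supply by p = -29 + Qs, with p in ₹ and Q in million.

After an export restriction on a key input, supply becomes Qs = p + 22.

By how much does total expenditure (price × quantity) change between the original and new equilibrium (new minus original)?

Initially, 139 - 4p = p + 29, so 110 = 5p and p = 22, Q = 51.
After the shift, demand is Qd = 139 - 4p and supply is Qs = p + 22.
Clearing the new market: 139 - 4p = p + 22, so p = 23.4 and Q = 45.4.
Expenditure moves from 22×51 = 1122 to 23.4×45.4 = 1062.36; change = -59.64.

-59.64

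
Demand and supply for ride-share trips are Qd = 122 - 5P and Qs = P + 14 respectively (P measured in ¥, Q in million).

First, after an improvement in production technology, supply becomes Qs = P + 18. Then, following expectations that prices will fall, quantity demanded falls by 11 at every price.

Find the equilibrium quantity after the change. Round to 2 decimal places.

Solve the original market: 122 - 5P = P + 14, hence P = 18 and Q = 32.
The shock moves the curves to Qd = 111 - 5P and Qs = P + 18.
Clearing the new market: 111 - 5P = P + 18, so P = 15.5 and Q = 33.5.

33.50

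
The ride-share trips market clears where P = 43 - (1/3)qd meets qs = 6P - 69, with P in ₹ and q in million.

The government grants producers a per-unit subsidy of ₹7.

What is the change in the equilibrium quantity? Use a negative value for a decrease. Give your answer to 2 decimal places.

Before the shock: 129 - 3P = 6P - 69 ⇒ 198 = 9P ⇒ P = 22, q = 63.
Since sellers receive the price plus the subsidy, the effective supply curve becomes qs = 6P - 27.
Setting them equal: 129 - 3P = 6P - 27 → 156 = 9P, so P = 52/3 ≈ 17.3333 and q = 77.
Δq = 77 − 63 = +14.00.

+14.00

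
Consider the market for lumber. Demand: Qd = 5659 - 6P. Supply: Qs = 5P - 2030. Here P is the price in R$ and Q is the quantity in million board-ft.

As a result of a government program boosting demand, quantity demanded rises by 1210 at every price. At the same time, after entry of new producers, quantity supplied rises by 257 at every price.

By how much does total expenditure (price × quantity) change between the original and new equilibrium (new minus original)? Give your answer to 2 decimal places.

+669154.21

Original equilibrium: 5659 - 6P = 5P - 2030 gives 7689 = 11P, so P = 699 and Q = 1465.
After the shift, demand is Qd = 6869 - 6P and supply is Qs = 5P - 1773.
Setting them equal: 6869 - 6P = 5P - 1773 → 8642 = 11P, so P = 8642/11 ≈ 785.6364 and Q = 23707/11 ≈ 2155.1818.
Expenditure moves from 699×1465 = 1024035 to 785.6364×2155.1818 = 1693189.2066; change = +669154.21.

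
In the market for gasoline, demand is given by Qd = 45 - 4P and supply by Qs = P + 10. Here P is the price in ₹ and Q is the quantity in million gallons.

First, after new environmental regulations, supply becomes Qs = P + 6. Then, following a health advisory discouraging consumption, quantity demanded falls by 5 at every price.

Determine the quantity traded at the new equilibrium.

Before the shock: 45 - 4P = P + 10 ⇒ 35 = 5P ⇒ P = 7, Q = 17.
With the change applied: demand Qd = 40 - 4P, supply Qs = P + 6.
New equilibrium: 40 - 4P = P + 6 ⇒ 34 = 5P ⇒ P = 6.8, Q = 12.8.

12.8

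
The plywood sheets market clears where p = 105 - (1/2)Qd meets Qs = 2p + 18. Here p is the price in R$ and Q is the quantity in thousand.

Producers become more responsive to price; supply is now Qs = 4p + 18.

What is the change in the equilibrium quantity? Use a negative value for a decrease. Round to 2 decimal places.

Solve the original market: 210 - 2p = 2p + 18, hence p = 48 and Q = 114.
With the change applied: demand Qd = 210 - 2p, supply Qs = 4p + 18.
New equilibrium: 210 - 2p = 4p + 18 ⇒ 192 = 6p ⇒ p = 32, Q = 146.
ΔQ = 146 − 114 = +32.00.

+32.00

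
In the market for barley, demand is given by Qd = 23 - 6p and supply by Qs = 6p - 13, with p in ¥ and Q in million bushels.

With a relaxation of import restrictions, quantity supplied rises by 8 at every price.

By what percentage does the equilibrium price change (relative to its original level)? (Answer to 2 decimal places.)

-22.22

Solve the original market: 23 - 6p = 6p - 13, hence p = 3 and Q = 5.
After the shift, demand is Qd = 23 - 6p and supply is Qs = 6p - 5.
New equilibrium: 23 - 6p = 6p - 5 ⇒ 28 = 12p ⇒ p = 7/3 ≈ 2.3333, Q = 9.
%Δp = (2.3333 − 3) / 3 × 100 = -22.22%.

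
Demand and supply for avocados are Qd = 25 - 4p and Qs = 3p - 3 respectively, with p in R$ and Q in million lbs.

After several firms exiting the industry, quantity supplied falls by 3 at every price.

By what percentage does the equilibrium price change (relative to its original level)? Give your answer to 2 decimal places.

+10.71

Initially, 25 - 4p = 3p - 3, so 28 = 7p and p = 4, Q = 9.
The new curves are Qd = 25 - 4p (demand) and Qs = 3p - 6 (supply).
Equate the new curves: 25 - 4p = 3p - 6, giving 31 = 7p, p = 31/7 ≈ 4.4286, Q = 51/7 ≈ 7.2857.
%Δp = (4.4286 − 4) / 4 × 100 = +10.71%.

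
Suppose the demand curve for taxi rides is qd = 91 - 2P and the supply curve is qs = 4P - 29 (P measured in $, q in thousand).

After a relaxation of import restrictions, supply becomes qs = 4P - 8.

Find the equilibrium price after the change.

Original equilibrium: 91 - 2P = 4P - 29 gives 120 = 6P, so P = 20 and q = 51.
The shock moves the curves to qd = 91 - 2P and qs = 4P - 8.
Setting them equal: 91 - 2P = 4P - 8 → 99 = 6P, so P = 16.5 and q = 58.

16.5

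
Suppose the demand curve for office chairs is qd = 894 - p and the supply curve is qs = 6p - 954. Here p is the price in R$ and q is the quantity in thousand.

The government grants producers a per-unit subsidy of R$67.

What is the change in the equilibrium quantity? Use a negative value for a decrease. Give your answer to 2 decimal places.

+57.43

Before the shock: 894 - p = 6p - 954 ⇒ 1848 = 7p ⇒ p = 264, q = 630.
Since sellers receive the price plus the subsidy, the effective supply curve becomes qs = 6p - 552.
Clearing the new market: 894 - p = 6p - 552, so p = 1446/7 ≈ 206.5714 and q = 4812/7 ≈ 687.4286.
Δq = 687.4286 − 630 = +57.43.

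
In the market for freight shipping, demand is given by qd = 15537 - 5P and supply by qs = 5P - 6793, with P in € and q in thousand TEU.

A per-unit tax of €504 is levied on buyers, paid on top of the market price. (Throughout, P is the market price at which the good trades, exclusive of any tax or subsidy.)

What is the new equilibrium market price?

1981

Solve the original market: 15537 - 5P = 5P - 6793, hence P = 2233 and q = 4372.
Since buyers pay the price plus the tax, the effective demand curve becomes qd = 13017 - 5P.
Clearing the new market: 13017 - 5P = 5P - 6793, so P = 1981 and q = 3112.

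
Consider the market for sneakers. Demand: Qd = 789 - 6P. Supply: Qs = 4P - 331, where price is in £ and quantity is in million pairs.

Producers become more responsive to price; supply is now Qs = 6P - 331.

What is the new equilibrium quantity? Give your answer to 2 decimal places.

Initially, 789 - 6P = 4P - 331, so 1120 = 10P and P = 112, Q = 117.
After the shift, demand is Qd = 789 - 6P and supply is Qs = 6P - 331.
Equate the new curves: 789 - 6P = 6P - 331, giving 1120 = 12P, P = 280/3 ≈ 93.3333, Q = 229.

229.00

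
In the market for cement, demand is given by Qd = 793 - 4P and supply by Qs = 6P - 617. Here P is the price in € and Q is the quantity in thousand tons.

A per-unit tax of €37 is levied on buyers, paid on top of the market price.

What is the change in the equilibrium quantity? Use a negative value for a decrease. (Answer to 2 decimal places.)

Initially, 793 - 4P = 6P - 617, so 1410 = 10P and P = 141, Q = 229.
Since buyers pay the price plus the tax, the effective demand curve becomes Qd = 645 - 4P.
New equilibrium: 645 - 4P = 6P - 617 ⇒ 1262 = 10P ⇒ P = 126.2, Q = 140.2.
ΔQ = 140.2 − 229 = -88.80.

-88.80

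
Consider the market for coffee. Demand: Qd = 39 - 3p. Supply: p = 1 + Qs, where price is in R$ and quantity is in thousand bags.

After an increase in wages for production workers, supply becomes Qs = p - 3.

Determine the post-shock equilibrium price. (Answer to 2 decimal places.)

10.50

Original equilibrium: 39 - 3p = p - 1 gives 40 = 4p, so p = 10 and Q = 9.
After the shift, demand is Qd = 39 - 3p and supply is Qs = p - 3.
Equate the new curves: 39 - 3p = p - 3, giving 42 = 4p, p = 10.5, Q = 7.5.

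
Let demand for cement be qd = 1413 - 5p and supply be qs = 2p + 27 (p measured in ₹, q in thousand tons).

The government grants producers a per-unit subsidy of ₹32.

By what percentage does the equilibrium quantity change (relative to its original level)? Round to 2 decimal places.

+10.81

Solve the original market: 1413 - 5p = 2p + 27, hence p = 198 and q = 423.
Since sellers receive the price plus the subsidy, the effective supply curve becomes qs = 2p + 91.
Setting them equal: 1413 - 5p = 2p + 91 → 1322 = 7p, so p = 1322/7 ≈ 188.8571 and q = 3281/7 ≈ 468.7143.
%Δq = (468.7143 − 423) / 423 × 100 = +10.81%.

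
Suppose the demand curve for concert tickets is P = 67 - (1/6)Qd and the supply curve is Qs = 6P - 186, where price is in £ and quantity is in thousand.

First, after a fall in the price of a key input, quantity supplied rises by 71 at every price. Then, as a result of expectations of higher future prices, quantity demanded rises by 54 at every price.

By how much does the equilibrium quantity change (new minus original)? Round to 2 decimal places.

Before the shock: 402 - 6P = 6P - 186 ⇒ 588 = 12P ⇒ P = 49, Q = 108.
The new curves are Qd = 456 - 6P (demand) and Qs = 6P - 115 (supply).
New equilibrium: 456 - 6P = 6P - 115 ⇒ 571 = 12P ⇒ P = 571/12 ≈ 47.5833, Q = 170.5.
ΔQ = 170.5 − 108 = +62.50.

+62.50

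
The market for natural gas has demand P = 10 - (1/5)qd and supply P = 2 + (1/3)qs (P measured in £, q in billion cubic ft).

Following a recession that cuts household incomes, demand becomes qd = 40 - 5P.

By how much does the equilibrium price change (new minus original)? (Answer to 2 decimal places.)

Original equilibrium: 50 - 5P = 3P - 6 gives 56 = 8P, so P = 7 and q = 15.
With the change applied: demand qd = 40 - 5P, supply qs = 3P - 6.
Equate the new curves: 40 - 5P = 3P - 6, giving 46 = 8P, P = 5.75, q = 11.25.
ΔP = 5.75 − 7 = -1.25.

-1.25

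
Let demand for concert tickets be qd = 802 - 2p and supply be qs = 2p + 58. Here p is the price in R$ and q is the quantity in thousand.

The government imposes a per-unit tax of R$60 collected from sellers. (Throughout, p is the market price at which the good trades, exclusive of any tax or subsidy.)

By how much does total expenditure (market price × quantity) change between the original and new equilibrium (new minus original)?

-60

Initially, 802 - 2p = 2p + 58, so 744 = 4p and p = 186, q = 430.
Since sellers keep the price net of the tax, the effective supply curve becomes qs = 2p - 62.
Equate the new curves: 802 - 2p = 2p - 62, giving 864 = 4p, p = 216, q = 370.
Expenditure moves from 186×430 = 79980 to 216×370 = 79920; change = -60.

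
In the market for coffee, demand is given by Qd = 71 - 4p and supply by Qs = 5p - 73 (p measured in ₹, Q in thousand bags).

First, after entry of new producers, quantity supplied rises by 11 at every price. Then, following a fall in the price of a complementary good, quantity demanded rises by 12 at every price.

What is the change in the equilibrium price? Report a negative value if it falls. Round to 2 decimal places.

Before the shock: 71 - 4p = 5p - 73 ⇒ 144 = 9p ⇒ p = 16, Q = 7.
With the change applied: demand Qd = 83 - 4p, supply Qs = 5p - 62.
New equilibrium: 83 - 4p = 5p - 62 ⇒ 145 = 9p ⇒ p = 145/9 ≈ 16.1111, Q = 167/9 ≈ 18.5556.
Δp = 16.1111 − 16 = +0.11.

+0.11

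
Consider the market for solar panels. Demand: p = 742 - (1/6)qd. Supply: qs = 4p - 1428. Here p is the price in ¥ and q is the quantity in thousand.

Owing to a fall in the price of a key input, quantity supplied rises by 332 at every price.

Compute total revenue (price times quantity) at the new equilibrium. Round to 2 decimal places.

Initially, 4452 - 6p = 4p - 1428, so 5880 = 10p and p = 588, q = 924.
The shock moves the curves to qd = 4452 - 6p and qs = 4p - 1096.
New equilibrium: 4452 - 6p = 4p - 1096 ⇒ 5548 = 10p ⇒ p = 554.8, q = 1123.2.
New expenditure = 554.8 × 1123.2 = 623151.36.

623151.36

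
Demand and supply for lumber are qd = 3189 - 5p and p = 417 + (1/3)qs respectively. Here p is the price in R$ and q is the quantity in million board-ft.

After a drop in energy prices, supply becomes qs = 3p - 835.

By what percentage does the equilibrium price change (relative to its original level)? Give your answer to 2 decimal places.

Original equilibrium: 3189 - 5p = 3p - 1251 gives 4440 = 8p, so p = 555 and q = 414.
The shock moves the curves to qd = 3189 - 5p and qs = 3p - 835.
Clearing the new market: 3189 - 5p = 3p - 835, so p = 503 and q = 674.
%Δp = (503 − 555) / 555 × 100 = -9.37%.

-9.37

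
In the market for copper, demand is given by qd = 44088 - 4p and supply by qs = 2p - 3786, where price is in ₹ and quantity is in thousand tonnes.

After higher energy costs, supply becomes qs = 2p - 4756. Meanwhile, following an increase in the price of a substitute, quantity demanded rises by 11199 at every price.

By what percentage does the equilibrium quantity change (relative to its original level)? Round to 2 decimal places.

+25.36

Solve the original market: 44088 - 4p = 2p - 3786, hence p = 7979 and q = 12172.
With the change applied: demand qd = 55287 - 4p, supply qs = 2p - 4756.
Clearing the new market: 55287 - 4p = 2p - 4756, so p = 60043/6 ≈ 10007.1667 and q = 45775/3 ≈ 15258.3333.
%Δq = (15258.3333 − 12172) / 12172 × 100 = +25.36%.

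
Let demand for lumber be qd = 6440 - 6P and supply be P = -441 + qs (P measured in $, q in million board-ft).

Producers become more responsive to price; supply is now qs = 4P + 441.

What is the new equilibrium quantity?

2840.6

Original equilibrium: 6440 - 6P = P + 441 gives 5999 = 7P, so P = 857 and q = 1298.
With the change applied: demand qd = 6440 - 6P, supply qs = 4P + 441.
New equilibrium: 6440 - 6P = 4P + 441 ⇒ 5999 = 10P ⇒ P = 599.9, q = 2840.6.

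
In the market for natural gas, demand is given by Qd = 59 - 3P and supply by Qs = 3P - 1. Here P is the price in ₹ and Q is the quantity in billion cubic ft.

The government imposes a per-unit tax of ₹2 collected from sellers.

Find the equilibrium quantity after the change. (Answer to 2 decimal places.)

Before the shock: 59 - 3P = 3P - 1 ⇒ 60 = 6P ⇒ P = 10, Q = 29.
Since sellers keep the price net of the tax, the effective supply curve becomes Qs = 3P - 7.
New equilibrium: 59 - 3P = 3P - 7 ⇒ 66 = 6P ⇒ P = 11, Q = 26.

26.00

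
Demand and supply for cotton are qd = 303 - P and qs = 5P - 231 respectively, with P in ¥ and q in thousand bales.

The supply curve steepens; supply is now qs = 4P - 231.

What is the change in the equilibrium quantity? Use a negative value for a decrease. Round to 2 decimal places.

Initially, 303 - P = 5P - 231, so 534 = 6P and P = 89, q = 214.
With the change applied: demand qd = 303 - P, supply qs = 4P - 231.
Equate the new curves: 303 - P = 4P - 231, giving 534 = 5P, P = 106.8, q = 196.2.
Δq = 196.2 − 214 = -17.80.

-17.80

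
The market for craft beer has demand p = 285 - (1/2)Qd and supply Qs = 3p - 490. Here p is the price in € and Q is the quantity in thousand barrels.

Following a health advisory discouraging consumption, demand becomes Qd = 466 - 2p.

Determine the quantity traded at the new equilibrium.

Before the shock: 570 - 2p = 3p - 490 ⇒ 1060 = 5p ⇒ p = 212, Q = 146.
After the shift, demand is Qd = 466 - 2p and supply is Qs = 3p - 490.
Equate the new curves: 466 - 2p = 3p - 490, giving 956 = 5p, p = 191.2, Q = 83.6.

83.6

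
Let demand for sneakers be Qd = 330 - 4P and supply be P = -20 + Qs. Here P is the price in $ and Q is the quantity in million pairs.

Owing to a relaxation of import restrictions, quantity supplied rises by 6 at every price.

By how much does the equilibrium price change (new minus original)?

-1.2

Solve the original market: 330 - 4P = P + 20, hence P = 62 and Q = 82.
With the change applied: demand Qd = 330 - 4P, supply Qs = P + 26.
Clearing the new market: 330 - 4P = P + 26, so P = 60.8 and Q = 86.8.
ΔP = 60.8 − 62 = -1.2.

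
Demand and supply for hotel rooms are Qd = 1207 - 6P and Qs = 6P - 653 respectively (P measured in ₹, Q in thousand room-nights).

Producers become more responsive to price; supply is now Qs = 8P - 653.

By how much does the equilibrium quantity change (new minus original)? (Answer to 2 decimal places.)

+132.86

Solve the original market: 1207 - 6P = 6P - 653, hence P = 155 and Q = 277.
After the shift, demand is Qd = 1207 - 6P and supply is Qs = 8P - 653.
Equate the new curves: 1207 - 6P = 8P - 653, giving 1860 = 14P, P = 930/7 ≈ 132.8571, Q = 2869/7 ≈ 409.8571.
ΔQ = 409.8571 − 277 = +132.86.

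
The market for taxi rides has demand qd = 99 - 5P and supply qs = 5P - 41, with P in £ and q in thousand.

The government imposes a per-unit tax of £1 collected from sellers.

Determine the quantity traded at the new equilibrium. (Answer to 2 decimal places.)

26.50

Solve the original market: 99 - 5P = 5P - 41, hence P = 14 and q = 29.
Since sellers keep the price net of the tax, the effective supply curve becomes qs = 5P - 46.
Setting them equal: 99 - 5P = 5P - 46 → 145 = 10P, so P = 14.5 and q = 26.5.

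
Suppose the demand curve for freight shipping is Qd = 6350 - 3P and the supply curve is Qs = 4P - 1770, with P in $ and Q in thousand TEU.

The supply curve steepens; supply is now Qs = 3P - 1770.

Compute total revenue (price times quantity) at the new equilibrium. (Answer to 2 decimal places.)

3099133.33

Before the shock: 6350 - 3P = 4P - 1770 ⇒ 8120 = 7P ⇒ P = 1160, Q = 2870.
After the shift, demand is Qd = 6350 - 3P and supply is Qs = 3P - 1770.
New equilibrium: 6350 - 3P = 3P - 1770 ⇒ 8120 = 6P ⇒ P = 4060/3 ≈ 1353.3333, Q = 2290.
New expenditure = 1353.3333 × 2290 = 3099133.33.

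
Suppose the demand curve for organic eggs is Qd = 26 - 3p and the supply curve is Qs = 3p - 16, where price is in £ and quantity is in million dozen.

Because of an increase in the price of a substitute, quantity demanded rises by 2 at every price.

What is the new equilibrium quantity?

Before the shock: 26 - 3p = 3p - 16 ⇒ 42 = 6p ⇒ p = 7, Q = 5.
With the change applied: demand Qd = 28 - 3p, supply Qs = 3p - 16.
Setting them equal: 28 - 3p = 3p - 16 → 44 = 6p, so p = 22/3 ≈ 7.3333 and Q = 6.

6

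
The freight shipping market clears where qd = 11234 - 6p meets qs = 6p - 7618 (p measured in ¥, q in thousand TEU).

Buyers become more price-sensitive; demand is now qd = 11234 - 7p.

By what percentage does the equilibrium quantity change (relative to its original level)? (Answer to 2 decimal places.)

-40.10

Before the shock: 11234 - 6p = 6p - 7618 ⇒ 18852 = 12p ⇒ p = 1571, q = 1808.
The shock moves the curves to qd = 11234 - 7p and qs = 6p - 7618.
New equilibrium: 11234 - 7p = 6p - 7618 ⇒ 18852 = 13p ⇒ p = 18852/13 ≈ 1450.1538, q = 14078/13 ≈ 1082.9231.
%Δq = (1082.9231 − 1808) / 1808 × 100 = -40.10%.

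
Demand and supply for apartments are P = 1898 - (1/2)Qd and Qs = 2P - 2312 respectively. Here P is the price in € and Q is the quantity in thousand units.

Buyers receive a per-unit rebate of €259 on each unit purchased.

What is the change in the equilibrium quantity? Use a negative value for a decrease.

Initially, 3796 - 2P = 2P - 2312, so 6108 = 4P and P = 1527, Q = 742.
Since buyers' out-of-pocket price is the market price minus the rebate, the effective demand curve becomes Qd = 4314 - 2P.
Setting them equal: 4314 - 2P = 2P - 2312 → 6626 = 4P, so P = 1656.5 and Q = 1001.
ΔQ = 1001 − 742 = +259.

+259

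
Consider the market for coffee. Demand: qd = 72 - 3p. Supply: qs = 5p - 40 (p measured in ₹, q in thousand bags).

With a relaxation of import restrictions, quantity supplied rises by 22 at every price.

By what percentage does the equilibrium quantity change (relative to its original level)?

+27.5

Solve the original market: 72 - 3p = 5p - 40, hence p = 14 and q = 30.
After the shift, demand is qd = 72 - 3p and supply is qs = 5p - 18.
Setting them equal: 72 - 3p = 5p - 18 → 90 = 8p, so p = 11.25 and q = 38.25.
%Δq = (38.25 − 30) / 30 × 100 = +27.5%.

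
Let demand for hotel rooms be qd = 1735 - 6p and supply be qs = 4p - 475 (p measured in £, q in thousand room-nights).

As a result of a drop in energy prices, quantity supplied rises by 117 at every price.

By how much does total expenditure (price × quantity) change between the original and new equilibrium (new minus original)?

Initially, 1735 - 6p = 4p - 475, so 2210 = 10p and p = 221, q = 409.
The new curves are qd = 1735 - 6p (demand) and qs = 4p - 358 (supply).
Setting them equal: 1735 - 6p = 4p - 358 → 2093 = 10p, so p = 209.3 and q = 479.2.
Expenditure moves from 221×409 = 90389 to 209.3×479.2 = 100296.56; change = +9907.56.

+9907.56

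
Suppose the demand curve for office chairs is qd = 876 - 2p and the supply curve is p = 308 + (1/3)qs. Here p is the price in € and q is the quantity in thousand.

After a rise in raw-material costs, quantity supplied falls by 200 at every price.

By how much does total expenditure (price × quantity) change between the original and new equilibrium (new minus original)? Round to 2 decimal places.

-25760.00

Before the shock: 876 - 2p = 3p - 924 ⇒ 1800 = 5p ⇒ p = 360, q = 156.
With the change applied: demand qd = 876 - 2p, supply qs = 3p - 1124.
Setting them equal: 876 - 2p = 3p - 1124 → 2000 = 5p, so p = 400 and q = 76.
Expenditure moves from 360×156 = 56160 to 400×76 = 30400; change = -25760.00.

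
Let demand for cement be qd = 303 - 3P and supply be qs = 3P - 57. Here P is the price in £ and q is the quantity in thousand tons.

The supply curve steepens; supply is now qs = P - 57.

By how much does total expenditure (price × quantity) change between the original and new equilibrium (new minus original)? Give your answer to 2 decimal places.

-4410.00

Solve the original market: 303 - 3P = 3P - 57, hence P = 60 and q = 123.
The shock moves the curves to qd = 303 - 3P and qs = P - 57.
Setting them equal: 303 - 3P = P - 57 → 360 = 4P, so P = 90 and q = 33.
Expenditure moves from 60×123 = 7380 to 90×33 = 2970; change = -4410.00.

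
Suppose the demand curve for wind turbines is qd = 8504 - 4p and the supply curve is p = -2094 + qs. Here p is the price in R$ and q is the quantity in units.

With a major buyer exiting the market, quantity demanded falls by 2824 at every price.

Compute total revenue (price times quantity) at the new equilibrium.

2016192.64

Solve the original market: 8504 - 4p = p + 2094, hence p = 1282 and q = 3376.
With the change applied: demand qd = 5680 - 4p, supply qs = p + 2094.
New equilibrium: 5680 - 4p = p + 2094 ⇒ 3586 = 5p ⇒ p = 717.2, q = 2811.2.
New expenditure = 717.2 × 2811.2 = 2016192.64.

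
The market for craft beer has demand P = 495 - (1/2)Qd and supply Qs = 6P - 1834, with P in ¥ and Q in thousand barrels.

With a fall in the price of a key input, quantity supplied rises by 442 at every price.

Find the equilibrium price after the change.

Before the shock: 990 - 2P = 6P - 1834 ⇒ 2824 = 8P ⇒ P = 353, Q = 284.
The shock moves the curves to Qd = 990 - 2P and Qs = 6P - 1392.
New equilibrium: 990 - 2P = 6P - 1392 ⇒ 2382 = 8P ⇒ P = 297.75, Q = 394.5.

297.75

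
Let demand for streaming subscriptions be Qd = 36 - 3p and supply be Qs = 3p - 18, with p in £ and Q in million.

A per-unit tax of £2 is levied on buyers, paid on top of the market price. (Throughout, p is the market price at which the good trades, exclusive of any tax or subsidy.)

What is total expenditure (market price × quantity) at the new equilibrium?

48

Solve the original market: 36 - 3p = 3p - 18, hence p = 9 and Q = 9.
Since buyers pay the price plus the tax, the effective demand curve becomes Qd = 30 - 3p.
Equate the new curves: 30 - 3p = 3p - 18, giving 48 = 6p, p = 8, Q = 6.
New expenditure = 8 × 6 = 48.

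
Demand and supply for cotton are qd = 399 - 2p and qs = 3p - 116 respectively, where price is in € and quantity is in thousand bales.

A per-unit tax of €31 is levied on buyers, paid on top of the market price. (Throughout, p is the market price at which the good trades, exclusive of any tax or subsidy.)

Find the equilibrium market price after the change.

90.6

Initially, 399 - 2p = 3p - 116, so 515 = 5p and p = 103, q = 193.
Since buyers pay the price plus the tax, the effective demand curve becomes qd = 337 - 2p.
Equate the new curves: 337 - 2p = 3p - 116, giving 453 = 5p, p = 90.6, q = 155.8.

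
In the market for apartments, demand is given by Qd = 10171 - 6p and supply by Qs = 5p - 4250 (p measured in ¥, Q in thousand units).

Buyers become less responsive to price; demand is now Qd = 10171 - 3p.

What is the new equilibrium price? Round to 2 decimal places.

1802.63

Original equilibrium: 10171 - 6p = 5p - 4250 gives 14421 = 11p, so p = 1311 and Q = 2305.
The shock moves the curves to Qd = 10171 - 3p and Qs = 5p - 4250.
Clearing the new market: 10171 - 3p = 5p - 4250, so p = 1802.625 and Q = 4763.125.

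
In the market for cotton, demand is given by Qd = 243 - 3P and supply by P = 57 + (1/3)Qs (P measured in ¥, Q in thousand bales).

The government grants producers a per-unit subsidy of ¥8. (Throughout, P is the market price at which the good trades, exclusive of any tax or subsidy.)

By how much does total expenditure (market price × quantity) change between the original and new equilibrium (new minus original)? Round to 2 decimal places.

+636.00

Solve the original market: 243 - 3P = 3P - 171, hence P = 69 and Q = 36.
Since sellers receive the price plus the subsidy, the effective supply curve becomes Qs = 3P - 147.
Equate the new curves: 243 - 3P = 3P - 147, giving 390 = 6P, P = 65, Q = 48.
Expenditure moves from 69×36 = 2484 to 65×48 = 3120; change = +636.00.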